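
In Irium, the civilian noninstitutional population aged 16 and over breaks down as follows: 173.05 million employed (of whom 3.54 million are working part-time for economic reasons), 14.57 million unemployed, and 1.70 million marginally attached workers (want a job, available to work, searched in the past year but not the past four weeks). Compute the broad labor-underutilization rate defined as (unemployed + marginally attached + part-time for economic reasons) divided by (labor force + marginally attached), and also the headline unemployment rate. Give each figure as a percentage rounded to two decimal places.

Broad underutilization rate ≈ 10.46%; headline unemployment rate ≈ 7.77%.

Labor force = 173.05 + 14.57 = 187.62 million.
Numerator = 14.57 + 1.70 + 3.54 = 19.81 million.
Denominator = 187.62 + 1.70 = 189.32 million.
Broad rate = 19.81 / 189.32 = 10.46%.
Headline unemployment rate = 14.57 / 187.62 = 7.77%.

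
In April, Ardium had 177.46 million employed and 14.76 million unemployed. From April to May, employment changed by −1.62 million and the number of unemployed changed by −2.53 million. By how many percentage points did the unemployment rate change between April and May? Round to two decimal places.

April: labor force = 177.46 + 14.76 = 192.22; u = 14.76/192.22 = 7.68%.
May: labor force = 175.84 + 12.23 = 188.07; u = 12.23/188.07 = 6.50%.
Change = 6.50% − 7.68% = −1.18 pp.

The unemployment rate changed by −1.18 percentage points.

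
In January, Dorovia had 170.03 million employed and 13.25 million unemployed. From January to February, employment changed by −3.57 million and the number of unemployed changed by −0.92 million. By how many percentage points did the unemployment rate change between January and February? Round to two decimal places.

The unemployment rate changed by −0.33 percentage points.

January: labor force = 170.03 + 13.25 = 183.28; u = 13.25/183.28 = 7.23%.
February: labor force = 166.46 + 12.33 = 178.79; u = 12.33/178.79 = 6.90%.
Change = 6.90% − 7.23% = −0.33 pp.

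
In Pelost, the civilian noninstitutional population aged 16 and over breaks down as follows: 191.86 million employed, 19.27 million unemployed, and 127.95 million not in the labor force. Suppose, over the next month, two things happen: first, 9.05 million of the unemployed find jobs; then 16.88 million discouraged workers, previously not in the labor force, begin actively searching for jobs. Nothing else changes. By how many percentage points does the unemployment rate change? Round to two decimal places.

Initially, labor force = 191.86 + 19.27 = 211.13 million, so u = 19.27/211.13 = 9.13%.
After the first change, unemployed falls and employed rises by 9.05; labor force unchanged → E = 200.91, U = 10.22, labor force = 211.13 million.
After the second change, unemployed and labor force both rise by 16.88 → E = 200.91, U = 27.10, labor force = 228.01 million.
New unemployment rate = 27.10 / 228.01 = 11.89%.
Change = 11.89% − 9.13% = +2.76 percentage points.

The unemployment rate changes by +2.76 percentage points.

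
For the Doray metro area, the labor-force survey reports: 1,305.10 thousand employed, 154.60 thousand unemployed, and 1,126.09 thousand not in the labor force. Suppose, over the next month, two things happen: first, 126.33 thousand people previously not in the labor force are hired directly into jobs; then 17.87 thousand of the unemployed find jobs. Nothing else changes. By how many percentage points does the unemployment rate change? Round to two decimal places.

The unemployment rate changes by −1.97 percentage points.

Initially, labor force = 1,305.10 + 154.60 = 1,459.70 thousand, so u = 154.60/1,459.70 = 10.59%.
After the first change, employed and labor force both rise by 126.33; unemployed unchanged → E = 1,431.43, U = 154.60, labor force = 1,586.03 thousand.
After the second change, unemployed falls and employed rises by 17.87; labor force unchanged → E = 1,449.30, U = 136.73, labor force = 1,586.03 thousand.
New unemployment rate = 136.73 / 1,586.03 = 8.62%.
Change = 8.62% − 10.59% = −1.97 percentage points.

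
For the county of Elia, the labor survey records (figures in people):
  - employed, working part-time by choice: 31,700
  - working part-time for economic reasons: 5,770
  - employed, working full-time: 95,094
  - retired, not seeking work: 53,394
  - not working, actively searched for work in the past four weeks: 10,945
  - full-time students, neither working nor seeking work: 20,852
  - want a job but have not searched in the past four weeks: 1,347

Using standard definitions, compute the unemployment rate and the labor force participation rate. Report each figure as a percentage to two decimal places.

Employed = 31,700 + 5,770 + 95,094 = 132,564 (anyone who worked, including part-time for economic reasons, counts as employed).
Unemployed = 10,945.
Labor force = 132,564 + 10,945 = 143,509.
Not in labor force = 53,394 + 20,852 + 1,347 = 75,593 (those not working and not actively searching are outside the labor force — including those who want a job but have given up searching).
Civilian working-age population = 143,509 + 75,593 = 219,102.
Unemployment rate = 10,945 / 143,509 = 7.63%.
Labor force participation rate = 143,509 / 219,102 = 65.50%.

Unemployment rate ≈ 7.63%; labor force participation rate ≈ 65.50%.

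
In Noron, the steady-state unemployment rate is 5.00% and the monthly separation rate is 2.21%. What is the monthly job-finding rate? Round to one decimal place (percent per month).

Job-finding rate ≈ 42.0% per month.

From u* = s/(s+f): f = s·(1−u)/u.
f = 2.21 × (1 − 0.0500) / 0.0500 = 2.0995 / 0.0500 ≈ 42.0% per month.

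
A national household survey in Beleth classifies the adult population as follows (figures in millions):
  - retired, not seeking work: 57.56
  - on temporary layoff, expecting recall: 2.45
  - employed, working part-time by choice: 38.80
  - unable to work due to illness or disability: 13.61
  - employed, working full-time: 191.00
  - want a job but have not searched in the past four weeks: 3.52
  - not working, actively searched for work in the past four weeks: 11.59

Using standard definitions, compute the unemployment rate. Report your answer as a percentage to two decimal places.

Unemployment rate ≈ 5.76%.

Employed = 38.80 + 191.00 = 229.80 million.
Unemployed = 2.45 + 11.59 = 14.04 million (jobless and actively searching, or on temporary layoff).
Labor force = 229.80 + 14.04 = 243.84 million.
Unemployment rate = 14.04 / 243.84 = 5.76%.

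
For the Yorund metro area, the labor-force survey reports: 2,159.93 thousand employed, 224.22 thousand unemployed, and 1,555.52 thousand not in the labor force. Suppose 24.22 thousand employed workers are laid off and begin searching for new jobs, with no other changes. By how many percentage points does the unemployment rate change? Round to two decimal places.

Initially, labor force = 2,159.93 + 224.22 = 2,384.15 thousand, so u = 224.22/2,384.15 = 9.40%.
After the change, employed falls and unemployed rises by 24.22; labor force unchanged → E = 2,135.71, U = 248.44, labor force = 2,384.15 thousand.
New unemployment rate = 248.44 / 2,384.15 = 10.42%.
Change = 10.42% − 9.40% = +1.02 percentage points.

The unemployment rate changes by +1.02 percentage points.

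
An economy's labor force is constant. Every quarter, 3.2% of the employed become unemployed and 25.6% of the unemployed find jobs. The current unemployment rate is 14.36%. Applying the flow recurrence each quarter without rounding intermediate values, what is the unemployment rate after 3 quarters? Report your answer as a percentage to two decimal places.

Unemployment rate after three quarters ≈ 12.28%.

With a fixed labor force, u_{t+1} = u_t + s·(1−u_t) − f·u_t = u_t·(1−s−f) + s.
Here 1−s−f = 0.712 and s = 0.032.
u_1 = 0.143600 × 0.712 + 0.032 = 0.134243.
u_2 = 0.134243 × 0.712 + 0.032 = 0.127581.
u_3 = 0.127581 × 0.712 + 0.032 = 0.122838.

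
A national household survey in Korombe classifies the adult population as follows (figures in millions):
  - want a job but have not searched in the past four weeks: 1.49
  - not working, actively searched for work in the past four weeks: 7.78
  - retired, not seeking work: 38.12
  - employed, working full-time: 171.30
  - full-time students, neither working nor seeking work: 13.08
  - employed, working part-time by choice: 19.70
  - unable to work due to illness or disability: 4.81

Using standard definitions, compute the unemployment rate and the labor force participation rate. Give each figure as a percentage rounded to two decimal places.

Employed = 171.30 + 19.70 = 191.00 million.
Unemployed = 7.78 million.
Labor force = 191.00 + 7.78 = 198.78 million.
Not in labor force = 1.49 + 38.12 + 13.08 + 4.81 = 57.50 million (those not working and not actively searching are outside the labor force — including those who want a job but have given up searching).
Civilian working-age population = 198.78 + 57.50 = 256.28 million.
Unemployment rate = 7.78 / 198.78 = 3.91%.
Labor force participation rate = 198.78 / 256.28 = 77.56%.

Unemployment rate ≈ 3.91%; labor force participation rate ≈ 77.56%.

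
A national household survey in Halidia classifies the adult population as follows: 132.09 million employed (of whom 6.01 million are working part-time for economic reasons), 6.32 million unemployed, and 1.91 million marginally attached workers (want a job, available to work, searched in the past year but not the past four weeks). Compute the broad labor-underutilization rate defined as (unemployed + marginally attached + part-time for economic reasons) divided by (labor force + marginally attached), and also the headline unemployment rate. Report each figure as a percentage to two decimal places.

Broad underutilization rate ≈ 10.15%; headline unemployment rate ≈ 4.57%.

Labor force = 132.09 + 6.32 = 138.41 million.
Numerator = 6.32 + 1.91 + 6.01 = 14.24 million.
Denominator = 138.41 + 1.91 = 140.32 million.
Broad rate = 14.24 / 140.32 = 10.15%.
Headline unemployment rate = 6.32 / 138.41 = 4.57%.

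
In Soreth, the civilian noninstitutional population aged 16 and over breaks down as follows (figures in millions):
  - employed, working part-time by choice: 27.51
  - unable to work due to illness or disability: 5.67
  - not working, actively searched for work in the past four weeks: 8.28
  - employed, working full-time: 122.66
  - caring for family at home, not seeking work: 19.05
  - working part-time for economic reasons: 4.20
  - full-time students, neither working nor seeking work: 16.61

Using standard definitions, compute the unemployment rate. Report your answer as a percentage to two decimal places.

Unemployment rate ≈ 5.09%.

Employed = 27.51 + 122.66 + 4.20 = 154.37 million (anyone who worked, including part-time for economic reasons, counts as employed).
Unemployed = 8.28 million.
Labor force = 154.37 + 8.28 = 162.65 million.
Unemployment rate = 8.28 / 162.65 = 5.09%.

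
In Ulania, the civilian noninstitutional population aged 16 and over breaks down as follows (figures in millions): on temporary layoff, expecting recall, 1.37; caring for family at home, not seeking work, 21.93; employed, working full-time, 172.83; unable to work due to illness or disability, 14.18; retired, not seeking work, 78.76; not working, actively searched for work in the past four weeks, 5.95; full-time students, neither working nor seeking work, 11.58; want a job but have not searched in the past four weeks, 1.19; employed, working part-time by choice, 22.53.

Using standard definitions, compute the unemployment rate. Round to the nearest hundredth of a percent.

Employed = 172.83 + 22.53 = 195.36 million.
Unemployed = 1.37 + 5.95 = 7.32 million (jobless and actively searching, or on temporary layoff).
Labor force = 195.36 + 7.32 = 202.68 million.
Unemployment rate = 7.32 / 202.68 = 3.61%.

Unemployment rate ≈ 3.61%.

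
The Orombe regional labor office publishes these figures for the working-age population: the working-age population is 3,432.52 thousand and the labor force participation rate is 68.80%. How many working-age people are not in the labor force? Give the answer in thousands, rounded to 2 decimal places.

About 1,070.95 thousand are not in the labor force.

Share not in the labor force = 1 − 0.6880 = 0.3120.
Not in labor force = 0.3120 × 3,432.52 ≈ 1,070.95 thousand.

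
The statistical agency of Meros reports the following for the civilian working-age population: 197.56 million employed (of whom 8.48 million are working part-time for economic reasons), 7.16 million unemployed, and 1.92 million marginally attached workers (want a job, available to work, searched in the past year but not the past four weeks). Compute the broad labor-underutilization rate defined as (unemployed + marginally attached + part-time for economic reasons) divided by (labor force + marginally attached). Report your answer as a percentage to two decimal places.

Broad underutilization rate ≈ 8.50%.

Labor force = 197.56 + 7.16 = 204.72 million.
Numerator = 7.16 + 1.92 + 8.48 = 17.56 million.
Denominator = 204.72 + 1.92 = 206.64 million.
Broad rate = 17.56 / 206.64 = 8.50%.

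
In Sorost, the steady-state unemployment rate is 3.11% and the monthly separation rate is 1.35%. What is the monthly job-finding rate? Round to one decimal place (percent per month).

Job-finding rate ≈ 42.1% per month.

From u* = s/(s+f): f = s·(1−u)/u.
f = 1.35 × (1 − 0.0311) / 0.0311 = 1.3080 / 0.0311 ≈ 42.1% per month.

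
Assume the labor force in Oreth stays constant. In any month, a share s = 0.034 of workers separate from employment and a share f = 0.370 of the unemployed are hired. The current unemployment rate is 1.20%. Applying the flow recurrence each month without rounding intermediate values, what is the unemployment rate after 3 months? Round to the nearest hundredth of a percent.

With a fixed labor force, u_{t+1} = u_t + s·(1−u_t) − f·u_t = u_t·(1−s−f) + s.
Here 1−s−f = 0.596 and s = 0.034.
u_1 = 0.012000 × 0.596 + 0.034 = 0.041152.
u_2 = 0.041152 × 0.596 + 0.034 = 0.058527.
u_3 = 0.058527 × 0.596 + 0.034 = 0.068882.

Unemployment rate after three months ≈ 6.89%.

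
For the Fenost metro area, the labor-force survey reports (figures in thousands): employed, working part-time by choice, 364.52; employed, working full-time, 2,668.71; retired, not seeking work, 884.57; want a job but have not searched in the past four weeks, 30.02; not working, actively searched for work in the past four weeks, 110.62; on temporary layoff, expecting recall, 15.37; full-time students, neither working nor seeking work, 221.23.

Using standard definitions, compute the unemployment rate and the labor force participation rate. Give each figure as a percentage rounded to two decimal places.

Unemployment rate ≈ 3.99%; labor force participation rate ≈ 73.56%.

Employed = 364.52 + 2,668.71 = 3,033.23 thousand.
Unemployed = 110.62 + 15.37 = 125.99 thousand (jobless and actively searching, or on temporary layoff).
Labor force = 3,033.23 + 125.99 = 3,159.22 thousand.
Not in labor force = 884.57 + 30.02 + 221.23 = 1,135.82 thousand (those not working and not actively searching are outside the labor force — including those who want a job but have given up searching).
Civilian working-age population = 3,159.22 + 1,135.82 = 4,295.04 thousand.
Unemployment rate = 125.99 / 3,159.22 = 3.99%.
Labor force participation rate = 3,159.22 / 4,295.04 = 73.56%.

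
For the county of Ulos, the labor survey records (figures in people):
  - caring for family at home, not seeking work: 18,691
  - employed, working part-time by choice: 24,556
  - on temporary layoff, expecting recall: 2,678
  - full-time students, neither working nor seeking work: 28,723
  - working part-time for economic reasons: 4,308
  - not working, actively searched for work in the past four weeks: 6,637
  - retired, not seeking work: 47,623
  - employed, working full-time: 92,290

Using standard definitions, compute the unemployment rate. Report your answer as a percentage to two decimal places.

Employed = 24,556 + 4,308 + 92,290 = 121,154 (anyone who worked, including part-time for economic reasons, counts as employed).
Unemployed = 2,678 + 6,637 = 9,315 (jobless and actively searching, or on temporary layoff).
Labor force = 121,154 + 9,315 = 130,469.
Unemployment rate = 9,315 / 130,469 = 7.14%.

Unemployment rate ≈ 7.14%.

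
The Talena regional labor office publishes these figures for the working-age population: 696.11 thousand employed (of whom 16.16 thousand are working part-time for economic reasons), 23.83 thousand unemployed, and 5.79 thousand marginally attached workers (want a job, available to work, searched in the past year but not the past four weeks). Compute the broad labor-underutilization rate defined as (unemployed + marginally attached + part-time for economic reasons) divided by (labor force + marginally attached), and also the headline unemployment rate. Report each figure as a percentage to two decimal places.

Broad underutilization rate ≈ 6.31%; headline unemployment rate ≈ 3.31%.

Labor force = 696.11 + 23.83 = 719.94 thousand.
Numerator = 23.83 + 5.79 + 16.16 = 45.78 thousand.
Denominator = 719.94 + 5.79 = 725.73 thousand.
Broad rate = 45.78 / 725.73 = 6.31%.
Headline unemployment rate = 23.83 / 719.94 = 3.31%.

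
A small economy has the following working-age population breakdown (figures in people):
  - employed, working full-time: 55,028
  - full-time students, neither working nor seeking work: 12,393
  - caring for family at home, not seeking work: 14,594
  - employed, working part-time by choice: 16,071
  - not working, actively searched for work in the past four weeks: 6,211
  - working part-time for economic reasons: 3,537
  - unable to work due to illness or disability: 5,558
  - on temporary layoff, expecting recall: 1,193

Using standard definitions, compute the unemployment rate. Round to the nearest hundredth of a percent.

Unemployment rate ≈ 9.02%.

Employed = 55,028 + 16,071 + 3,537 = 74,636 (anyone who worked, including part-time for economic reasons, counts as employed).
Unemployed = 6,211 + 1,193 = 7,404 (jobless and actively searching, or on temporary layoff).
Labor force = 74,636 + 7,404 = 82,040.
Unemployment rate = 7,404 / 82,040 = 9.02%.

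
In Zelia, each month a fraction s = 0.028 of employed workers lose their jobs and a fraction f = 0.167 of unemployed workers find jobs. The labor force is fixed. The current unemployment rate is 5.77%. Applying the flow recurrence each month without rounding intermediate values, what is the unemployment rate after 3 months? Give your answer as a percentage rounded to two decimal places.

Unemployment rate after three months ≈ 9.88%.

With a fixed labor force, u_{t+1} = u_t + s·(1−u_t) − f·u_t = u_t·(1−s−f) + s.
Here 1−s−f = 0.805 and s = 0.028.
u_1 = 0.057700 × 0.805 + 0.028 = 0.074449.
u_2 = 0.074449 × 0.805 + 0.028 = 0.087931.
u_3 = 0.087931 × 0.805 + 0.028 = 0.098784.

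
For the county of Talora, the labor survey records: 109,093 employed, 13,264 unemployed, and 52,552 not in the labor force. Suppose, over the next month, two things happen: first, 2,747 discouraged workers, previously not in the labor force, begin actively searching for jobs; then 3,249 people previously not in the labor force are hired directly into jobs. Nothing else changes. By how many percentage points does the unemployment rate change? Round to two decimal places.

Initially, labor force = 109,093 + 13,264 = 122,357, so u = 13,264/122,357 = 10.84%.
After the first change, unemployed and labor force both rise by 2,747 → E = 109,093, U = 16,011, labor force = 125,104.
After the second change, employed and labor force both rise by 3,249; unemployed unchanged → E = 112,342, U = 16,011, labor force = 128,353.
New unemployment rate = 16,011 / 128,353 = 12.47%.
Change = 12.47% − 10.84% = +1.63 percentage points.

The unemployment rate changes by +1.63 percentage points.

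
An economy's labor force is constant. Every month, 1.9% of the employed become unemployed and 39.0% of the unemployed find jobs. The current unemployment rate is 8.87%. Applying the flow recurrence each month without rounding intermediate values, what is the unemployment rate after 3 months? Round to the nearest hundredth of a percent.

With a fixed labor force, u_{t+1} = u_t + s·(1−u_t) − f·u_t = u_t·(1−s−f) + s.
Here 1−s−f = 0.591 and s = 0.019.
u_1 = 0.088700 × 0.591 + 0.019 = 0.071422.
u_2 = 0.071422 × 0.591 + 0.019 = 0.061210.
u_3 = 0.061210 × 0.591 + 0.019 = 0.055175.

Unemployment rate after three months ≈ 5.52%.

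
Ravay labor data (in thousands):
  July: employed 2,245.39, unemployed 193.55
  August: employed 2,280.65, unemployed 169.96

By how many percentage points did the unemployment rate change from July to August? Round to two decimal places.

July: labor force = 2,245.39 + 193.55 = 2,438.94; u = 193.55/2,438.94 = 7.94%.
August: labor force = 2,280.65 + 169.96 = 2,450.61; u = 169.96/2,450.61 = 6.94%.
Change = 6.94% − 7.94% = −1.00 pp.

The unemployment rate changed by −1.00 percentage points.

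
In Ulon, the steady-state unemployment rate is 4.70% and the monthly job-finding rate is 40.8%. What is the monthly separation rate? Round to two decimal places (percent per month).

From u* = s/(s+f): s = u·f/(1−u).
s = 0.0470 × 40.8 / (1 − 0.0470) = 1.9176 / 0.9530 ≈ 2.01% per month.

Separation rate ≈ 2.01% per month.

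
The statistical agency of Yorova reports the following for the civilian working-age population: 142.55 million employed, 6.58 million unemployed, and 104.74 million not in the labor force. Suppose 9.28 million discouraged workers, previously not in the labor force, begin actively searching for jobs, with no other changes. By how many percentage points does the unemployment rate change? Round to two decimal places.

The unemployment rate changes by +5.60 percentage points.

Initially, labor force = 142.55 + 6.58 = 149.13 million, so u = 6.58/149.13 = 4.41%.
After the change, unemployed and labor force both rise by 9.28 → E = 142.55, U = 15.86, labor force = 158.41 million.
New unemployment rate = 15.86 / 158.41 = 10.01%.
Change = 10.01% − 4.41% = +5.60 percentage points.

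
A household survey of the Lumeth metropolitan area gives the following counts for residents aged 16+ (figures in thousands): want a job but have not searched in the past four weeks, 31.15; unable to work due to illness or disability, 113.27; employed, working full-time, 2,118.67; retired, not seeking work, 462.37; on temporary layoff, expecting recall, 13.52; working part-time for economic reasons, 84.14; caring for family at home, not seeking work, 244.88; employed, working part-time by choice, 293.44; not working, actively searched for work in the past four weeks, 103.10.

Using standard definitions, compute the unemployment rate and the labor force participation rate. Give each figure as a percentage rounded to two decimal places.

Unemployment rate ≈ 4.46%; labor force participation rate ≈ 75.42%.

Employed = 2,118.67 + 84.14 + 293.44 = 2,496.25 thousand (anyone who worked, including part-time for economic reasons, counts as employed).
Unemployed = 13.52 + 103.10 = 116.62 thousand (jobless and actively searching, or on temporary layoff).
Labor force = 2,496.25 + 116.62 = 2,612.87 thousand.
Not in labor force = 31.15 + 113.27 + 462.37 + 244.88 = 851.67 thousand (those not working and not actively searching are outside the labor force — including those who want a job but have given up searching).
Civilian working-age population = 2,612.87 + 851.67 = 3,464.54 thousand.
Unemployment rate = 116.62 / 2,612.87 = 4.46%.
Labor force participation rate = 2,612.87 / 3,464.54 = 75.42%.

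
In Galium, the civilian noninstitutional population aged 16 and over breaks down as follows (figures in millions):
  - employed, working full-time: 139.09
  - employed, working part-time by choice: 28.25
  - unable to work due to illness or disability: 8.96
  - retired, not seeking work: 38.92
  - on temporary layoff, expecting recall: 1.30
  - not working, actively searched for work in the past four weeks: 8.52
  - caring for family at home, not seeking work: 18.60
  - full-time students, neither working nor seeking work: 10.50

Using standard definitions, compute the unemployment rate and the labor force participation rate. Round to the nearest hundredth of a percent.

Unemployment rate ≈ 5.54%; labor force participation rate ≈ 69.71%.

Employed = 139.09 + 28.25 = 167.34 million.
Unemployed = 1.30 + 8.52 = 9.82 million (jobless and actively searching, or on temporary layoff).
Labor force = 167.34 + 9.82 = 177.16 million.
Not in labor force = 8.96 + 38.92 + 18.60 + 10.50 = 76.98 million (those not working and not actively searching are outside the labor force).
Civilian working-age population = 177.16 + 76.98 = 254.14 million.
Unemployment rate = 9.82 / 177.16 = 5.54%.
Labor force participation rate = 177.16 / 254.14 = 69.71%.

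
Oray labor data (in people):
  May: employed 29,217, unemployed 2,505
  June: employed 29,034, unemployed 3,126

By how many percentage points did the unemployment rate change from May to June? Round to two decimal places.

The unemployment rate changed by +1.82 percentage points.

May: labor force = 29,217 + 2,505 = 31,722; u = 2,505/31,722 = 7.90%.
June: labor force = 29,034 + 3,126 = 32,160; u = 3,126/32,160 = 9.72%.
Change = 9.72% − 7.90% = +1.82 pp.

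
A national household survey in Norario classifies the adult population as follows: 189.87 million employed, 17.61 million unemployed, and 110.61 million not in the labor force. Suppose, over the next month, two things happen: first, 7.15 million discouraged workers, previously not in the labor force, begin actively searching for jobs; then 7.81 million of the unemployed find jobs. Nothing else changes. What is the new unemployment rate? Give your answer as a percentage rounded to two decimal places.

Initially, labor force = 189.87 + 17.61 = 207.48 million, so u = 17.61/207.48 = 8.49%.
After the first change, unemployed and labor force both rise by 7.15 → E = 189.87, U = 24.76, labor force = 214.63 million.
After the second change, unemployed falls and employed rises by 7.81; labor force unchanged → E = 197.68, U = 16.95, labor force = 214.63 million.
New unemployment rate = 16.95 / 214.63 = 7.90%.

New unemployment rate ≈ 7.90%.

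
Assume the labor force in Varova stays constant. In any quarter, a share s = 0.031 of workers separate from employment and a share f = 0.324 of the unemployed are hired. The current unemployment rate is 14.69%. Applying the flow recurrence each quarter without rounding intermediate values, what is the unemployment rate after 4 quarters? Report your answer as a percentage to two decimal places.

With a fixed labor force, u_{t+1} = u_t + s·(1−u_t) − f·u_t = u_t·(1−s−f) + s.
Here 1−s−f = 0.645 and s = 0.031.
u_1 = 0.146900 × 0.645 + 0.031 = 0.125750.
u_2 = 0.125750 × 0.645 + 0.031 = 0.112109.
u_3 = 0.112109 × 0.645 + 0.031 = 0.103310.
u_4 = 0.103310 × 0.645 + 0.031 = 0.097635.

Unemployment rate after four quarters ≈ 9.76%.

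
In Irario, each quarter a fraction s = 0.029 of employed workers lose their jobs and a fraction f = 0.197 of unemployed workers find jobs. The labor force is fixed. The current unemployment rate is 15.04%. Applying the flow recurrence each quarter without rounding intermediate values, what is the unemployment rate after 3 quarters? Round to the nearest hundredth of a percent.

With a fixed labor force, u_{t+1} = u_t + s·(1−u_t) − f·u_t = u_t·(1−s−f) + s.
Here 1−s−f = 0.774 and s = 0.029.
u_1 = 0.150400 × 0.774 + 0.029 = 0.145410.
u_2 = 0.145410 × 0.774 + 0.029 = 0.141547.
u_3 = 0.141547 × 0.774 + 0.029 = 0.138557.

Unemployment rate after three quarters ≈ 13.86%.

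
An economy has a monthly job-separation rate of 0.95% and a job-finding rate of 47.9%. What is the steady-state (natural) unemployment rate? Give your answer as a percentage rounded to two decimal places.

At steady state the flows balance: s·E = f·U, so U/(E+U) = s/(s+f).
u* = 0.95 / (0.95 + 47.9) = 0.95 / 48.85 = 1.94%.

Steady-state unemployment rate ≈ 1.94%.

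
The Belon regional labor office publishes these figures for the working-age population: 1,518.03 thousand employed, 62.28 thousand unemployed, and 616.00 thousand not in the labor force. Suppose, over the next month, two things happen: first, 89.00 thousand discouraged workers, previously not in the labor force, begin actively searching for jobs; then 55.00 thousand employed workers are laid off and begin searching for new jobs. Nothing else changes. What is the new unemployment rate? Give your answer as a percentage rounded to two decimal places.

Initially, labor force = 1,518.03 + 62.28 = 1,580.31 thousand, so u = 62.28/1,580.31 = 3.94%.
After the first change, unemployed and labor force both rise by 89.00 → E = 1,518.03, U = 151.28, labor force = 1,669.31 thousand.
After the second change, employed falls and unemployed rises by 55.00; labor force unchanged → E = 1,463.03, U = 206.28, labor force = 1,669.31 thousand.
New unemployment rate = 206.28 / 1,669.31 = 12.36%.

New unemployment rate ≈ 12.36%.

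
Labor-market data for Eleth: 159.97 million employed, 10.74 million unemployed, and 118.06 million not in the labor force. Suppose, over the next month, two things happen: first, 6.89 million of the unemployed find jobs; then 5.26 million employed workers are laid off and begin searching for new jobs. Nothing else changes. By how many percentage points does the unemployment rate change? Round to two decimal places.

The unemployment rate changes by −0.95 percentage points.

Initially, labor force = 159.97 + 10.74 = 170.71 million, so u = 10.74/170.71 = 6.29%.
After the first change, unemployed falls and employed rises by 6.89; labor force unchanged → E = 166.86, U = 3.85, labor force = 170.71 million.
After the second change, employed falls and unemployed rises by 5.26; labor force unchanged → E = 161.60, U = 9.11, labor force = 170.71 million.
New unemployment rate = 9.11 / 170.71 = 5.34%.
Change = 5.34% − 6.29% = −0.95 percentage points.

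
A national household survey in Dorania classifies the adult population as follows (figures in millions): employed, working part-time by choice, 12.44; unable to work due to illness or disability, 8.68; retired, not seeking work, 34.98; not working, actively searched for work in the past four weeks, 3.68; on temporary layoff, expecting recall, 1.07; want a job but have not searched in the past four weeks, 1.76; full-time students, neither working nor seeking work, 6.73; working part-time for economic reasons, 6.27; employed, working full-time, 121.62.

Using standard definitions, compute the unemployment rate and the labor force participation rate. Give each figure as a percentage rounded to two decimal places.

Unemployment rate ≈ 3.27%; labor force participation rate ≈ 73.56%.

Employed = 12.44 + 6.27 + 121.62 = 140.33 million (anyone who worked, including part-time for economic reasons, counts as employed).
Unemployed = 3.68 + 1.07 = 4.75 million (jobless and actively searching, or on temporary layoff).
Labor force = 140.33 + 4.75 = 145.08 million.
Not in labor force = 8.68 + 34.98 + 1.76 + 6.73 = 52.15 million (those not working and not actively searching are outside the labor force — including those who want a job but have given up searching).
Civilian working-age population = 145.08 + 52.15 = 197.23 million.
Unemployment rate = 4.75 / 145.08 = 3.27%.
Labor force participation rate = 145.08 / 197.23 = 73.56%.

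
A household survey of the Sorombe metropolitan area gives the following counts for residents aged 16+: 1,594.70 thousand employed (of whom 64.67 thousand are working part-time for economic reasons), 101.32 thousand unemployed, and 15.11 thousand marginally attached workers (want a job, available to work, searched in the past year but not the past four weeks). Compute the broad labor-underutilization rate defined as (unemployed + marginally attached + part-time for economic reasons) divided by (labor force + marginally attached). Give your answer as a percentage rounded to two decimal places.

Broad underutilization rate ≈ 10.58%.

Labor force = 1,594.70 + 101.32 = 1,696.02 thousand.
Numerator = 101.32 + 15.11 + 64.67 = 181.10 thousand.
Denominator = 1,696.02 + 15.11 = 1,711.13 thousand.
Broad rate = 181.10 / 1,711.13 = 10.58%.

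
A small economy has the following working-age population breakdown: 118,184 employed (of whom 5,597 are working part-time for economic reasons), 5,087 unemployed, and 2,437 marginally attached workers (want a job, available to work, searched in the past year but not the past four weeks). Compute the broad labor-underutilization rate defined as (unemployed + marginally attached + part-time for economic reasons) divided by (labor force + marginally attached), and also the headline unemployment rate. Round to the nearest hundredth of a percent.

Broad underutilization rate ≈ 10.44%; headline unemployment rate ≈ 4.13%.

Labor force = 118,184 + 5,087 = 123,271.
Numerator = 5,087 + 2,437 + 5,597 = 13,121.
Denominator = 123,271 + 2,437 = 125,708.
Broad rate = 13,121 / 125,708 = 10.44%.
Headline unemployment rate = 5,087 / 123,271 = 4.13%.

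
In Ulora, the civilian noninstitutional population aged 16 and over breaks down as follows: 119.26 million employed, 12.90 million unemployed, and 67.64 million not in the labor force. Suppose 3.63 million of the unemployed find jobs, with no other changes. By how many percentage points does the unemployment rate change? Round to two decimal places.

The unemployment rate changes by −2.75 percentage points.

Initially, labor force = 119.26 + 12.90 = 132.16 million, so u = 12.90/132.16 = 9.76%.
After the change, unemployed falls and employed rises by 3.63; labor force unchanged → E = 122.89, U = 9.27, labor force = 132.16 million.
New unemployment rate = 9.27 / 132.16 = 7.01%.
Change = 7.01% − 9.76% = −2.75 percentage points.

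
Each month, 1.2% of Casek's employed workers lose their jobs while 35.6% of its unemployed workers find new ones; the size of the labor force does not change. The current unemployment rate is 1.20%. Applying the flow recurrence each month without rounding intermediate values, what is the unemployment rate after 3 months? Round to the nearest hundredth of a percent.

Unemployment rate after three months ≈ 2.74%.

With a fixed labor force, u_{t+1} = u_t + s·(1−u_t) − f·u_t = u_t·(1−s−f) + s.
Here 1−s−f = 0.632 and s = 0.012.
u_1 = 0.012000 × 0.632 + 0.012 = 0.019584.
u_2 = 0.019584 × 0.632 + 0.012 = 0.024377.
u_3 = 0.024377 × 0.632 + 0.012 = 0.027406.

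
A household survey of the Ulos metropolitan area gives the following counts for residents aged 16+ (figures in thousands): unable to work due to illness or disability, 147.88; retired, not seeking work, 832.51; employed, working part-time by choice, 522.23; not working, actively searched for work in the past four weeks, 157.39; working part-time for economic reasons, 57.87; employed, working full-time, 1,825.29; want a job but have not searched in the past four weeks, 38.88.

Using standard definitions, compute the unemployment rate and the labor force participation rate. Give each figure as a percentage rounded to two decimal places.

Unemployment rate ≈ 6.14%; labor force participation rate ≈ 71.55%.

Employed = 522.23 + 57.87 + 1,825.29 = 2,405.39 thousand (anyone who worked, including part-time for economic reasons, counts as employed).
Unemployed = 157.39 thousand.
Labor force = 2,405.39 + 157.39 = 2,562.78 thousand.
Not in labor force = 147.88 + 832.51 + 38.88 = 1,019.27 thousand (those not working and not actively searching are outside the labor force — including those who want a job but have given up searching).
Civilian working-age population = 2,562.78 + 1,019.27 = 3,582.05 thousand.
Unemployment rate = 157.39 / 2,562.78 = 6.14%.
Labor force participation rate = 2,562.78 / 3,582.05 = 71.55%.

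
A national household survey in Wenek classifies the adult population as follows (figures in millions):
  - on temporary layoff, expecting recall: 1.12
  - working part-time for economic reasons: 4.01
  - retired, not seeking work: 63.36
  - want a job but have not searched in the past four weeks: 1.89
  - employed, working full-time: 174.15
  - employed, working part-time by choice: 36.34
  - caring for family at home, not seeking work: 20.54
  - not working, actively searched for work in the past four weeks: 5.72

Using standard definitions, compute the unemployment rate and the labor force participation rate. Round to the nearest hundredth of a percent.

Employed = 4.01 + 174.15 + 36.34 = 214.50 million (anyone who worked, including part-time for economic reasons, counts as employed).
Unemployed = 1.12 + 5.72 = 6.84 million (jobless and actively searching, or on temporary layoff).
Labor force = 214.50 + 6.84 = 221.34 million.
Not in labor force = 63.36 + 1.89 + 20.54 = 85.79 million (those not working and not actively searching are outside the labor force — including those who want a job but have given up searching).
Civilian working-age population = 221.34 + 85.79 = 307.13 million.
Unemployment rate = 6.84 / 221.34 = 3.09%.
Labor force participation rate = 221.34 / 307.13 = 72.07%.

Unemployment rate ≈ 3.09%; labor force participation rate ≈ 72.07%.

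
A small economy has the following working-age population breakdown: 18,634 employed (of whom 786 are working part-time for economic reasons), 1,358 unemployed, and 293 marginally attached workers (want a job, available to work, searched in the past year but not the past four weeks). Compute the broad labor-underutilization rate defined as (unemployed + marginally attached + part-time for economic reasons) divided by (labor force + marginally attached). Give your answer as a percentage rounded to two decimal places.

Broad underutilization rate ≈ 12.01%.

Labor force = 18,634 + 1,358 = 19,992.
Numerator = 1,358 + 293 + 786 = 2,437.
Denominator = 19,992 + 293 = 20,285.
Broad rate = 2,437 / 20,285 = 12.01%.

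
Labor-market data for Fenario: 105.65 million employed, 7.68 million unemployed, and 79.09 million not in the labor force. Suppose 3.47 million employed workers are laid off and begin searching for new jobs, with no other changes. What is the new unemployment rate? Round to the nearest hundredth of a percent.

New unemployment rate ≈ 9.84%.

Initially, labor force = 105.65 + 7.68 = 113.33 million, so u = 7.68/113.33 = 6.78%.
After the change, employed falls and unemployed rises by 3.47; labor force unchanged → E = 102.18, U = 11.15, labor force = 113.33 million.
New unemployment rate = 11.15 / 113.33 = 9.84%.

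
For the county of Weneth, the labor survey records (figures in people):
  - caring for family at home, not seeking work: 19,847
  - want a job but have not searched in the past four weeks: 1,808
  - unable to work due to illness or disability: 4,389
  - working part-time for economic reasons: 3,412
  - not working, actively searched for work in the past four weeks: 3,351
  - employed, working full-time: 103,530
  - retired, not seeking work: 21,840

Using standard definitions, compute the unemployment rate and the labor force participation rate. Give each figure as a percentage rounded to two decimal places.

Employed = 3,412 + 103,530 = 106,942 (anyone who worked, including part-time for economic reasons, counts as employed).
Unemployed = 3,351.
Labor force = 106,942 + 3,351 = 110,293.
Not in labor force = 19,847 + 1,808 + 4,389 + 21,840 = 47,884 (those not working and not actively searching are outside the labor force — including those who want a job but have given up searching).
Civilian working-age population = 110,293 + 47,884 = 158,177.
Unemployment rate = 3,351 / 110,293 = 3.04%.
Labor force participation rate = 110,293 / 158,177 = 69.73%.

Unemployment rate ≈ 3.04%; labor force participation rate ≈ 69.73%.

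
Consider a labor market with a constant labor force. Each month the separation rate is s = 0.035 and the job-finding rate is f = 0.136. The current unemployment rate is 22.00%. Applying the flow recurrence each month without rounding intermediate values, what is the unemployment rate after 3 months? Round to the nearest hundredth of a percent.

With a fixed labor force, u_{t+1} = u_t + s·(1−u_t) − f·u_t = u_t·(1−s−f) + s.
Here 1−s−f = 0.829 and s = 0.035.
u_1 = 0.220000 × 0.829 + 0.035 = 0.217380.
u_2 = 0.217380 × 0.829 + 0.035 = 0.215208.
u_3 = 0.215208 × 0.829 + 0.035 = 0.213407.

Unemployment rate after three months ≈ 21.34%.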